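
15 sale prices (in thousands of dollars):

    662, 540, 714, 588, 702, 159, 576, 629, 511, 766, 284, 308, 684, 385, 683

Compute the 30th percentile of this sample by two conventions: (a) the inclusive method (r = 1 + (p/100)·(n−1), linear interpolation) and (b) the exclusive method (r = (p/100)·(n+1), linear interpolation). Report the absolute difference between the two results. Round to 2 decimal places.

Sorted: 159, 284, 308, 385, 511, 540, 576, 588, 629, 662, 683, 684, 702, 714, 766.
n = 15.
(a) r = 5.2; between ranks 5 (511) and 6 (540): 516.8.
(b) r = 4.8; between ranks 4 (385) and 5 (511): 485.8.
|516.8 − 485.8| = 31.

31.00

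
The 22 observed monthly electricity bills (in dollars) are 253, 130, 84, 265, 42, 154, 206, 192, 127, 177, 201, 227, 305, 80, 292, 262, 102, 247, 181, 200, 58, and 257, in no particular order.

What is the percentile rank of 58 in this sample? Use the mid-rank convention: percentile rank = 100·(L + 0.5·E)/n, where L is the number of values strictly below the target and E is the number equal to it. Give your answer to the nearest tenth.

6.8

Sorted: 42, 58, 80, 84, 102, 127, 130, 154, 177, 181, 192, 200, 201, 206, 227, 247, 253, 257, 262, 265, 292, 305.
Count below 58: L = 1; count equal: E = 1; n = 22.
Percentile rank = 100·(1 + 0.5·1)/22 = 100·1.5/22 = 6.818.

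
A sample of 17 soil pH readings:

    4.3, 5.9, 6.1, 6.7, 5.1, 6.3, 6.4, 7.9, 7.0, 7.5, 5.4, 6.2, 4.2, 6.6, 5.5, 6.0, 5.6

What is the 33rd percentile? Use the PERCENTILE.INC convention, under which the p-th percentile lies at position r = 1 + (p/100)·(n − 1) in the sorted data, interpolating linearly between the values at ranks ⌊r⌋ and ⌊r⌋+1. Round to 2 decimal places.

5.68

Sorted: 4.2, 4.3, 5.1, 5.4, 5.5, 5.6, 5.9, 6.0, 6.1, 6.2, 6.3, 6.4, 6.6, 6.7, 7.0, 7.5, 7.9.
n = 17.
r = 1 + (33/100)·(17 − 1) = 1 + 5.28 = 6.28.
Rank 6 is 5.6 and rank 7 is 5.9.
Interpolate: 5.6 + 0.28·(5.9 − 5.6) = 5.6 + 0.28·0.3 = 5.684.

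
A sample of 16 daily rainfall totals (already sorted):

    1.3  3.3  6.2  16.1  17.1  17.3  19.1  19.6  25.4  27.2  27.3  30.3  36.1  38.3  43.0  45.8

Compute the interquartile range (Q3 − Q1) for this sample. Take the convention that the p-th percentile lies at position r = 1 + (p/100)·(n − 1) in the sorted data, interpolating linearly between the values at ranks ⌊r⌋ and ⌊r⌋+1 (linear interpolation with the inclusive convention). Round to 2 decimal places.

14.90

n = 16.
P25: r = 4.75; ranks 4–5 are 16.1, 17.1; interpolating gives 16.85.
P75: r = 12.25; ranks 12–13 are 30.3, 36.1; interpolating gives 31.75.
Difference: 31.75 − 16.85 = 14.9.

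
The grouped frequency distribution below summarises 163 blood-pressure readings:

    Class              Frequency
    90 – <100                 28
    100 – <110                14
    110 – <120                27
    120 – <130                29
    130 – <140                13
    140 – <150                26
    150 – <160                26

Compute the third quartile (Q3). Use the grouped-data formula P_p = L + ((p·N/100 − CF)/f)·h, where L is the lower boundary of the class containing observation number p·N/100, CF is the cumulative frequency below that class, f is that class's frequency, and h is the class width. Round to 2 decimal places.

N = 163; target position k = 75/100 · 163 = 122.25.
Cumulative frequencies: 28, 42, 69, 98, 111, 137, 163.
Observation 122.25 falls in the class 140 – <150.
L = 140, CF = 111, f = 26, h = 10.
P75 = 140 + ((122.25 − 111)/26)·10 = 140 + 4.32692 = 144.327.

144.33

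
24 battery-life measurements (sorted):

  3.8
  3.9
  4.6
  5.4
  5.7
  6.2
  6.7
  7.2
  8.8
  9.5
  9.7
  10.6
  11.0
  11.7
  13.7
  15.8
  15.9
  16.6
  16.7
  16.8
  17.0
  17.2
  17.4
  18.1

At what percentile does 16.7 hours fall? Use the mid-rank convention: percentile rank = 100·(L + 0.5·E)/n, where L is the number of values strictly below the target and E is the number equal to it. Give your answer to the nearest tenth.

77.1

Count below 16.7: L = 18; count equal: E = 1; n = 24.
Percentile rank = 100·(18 + 0.5·1)/24 = 100·18.5/24 = 77.08.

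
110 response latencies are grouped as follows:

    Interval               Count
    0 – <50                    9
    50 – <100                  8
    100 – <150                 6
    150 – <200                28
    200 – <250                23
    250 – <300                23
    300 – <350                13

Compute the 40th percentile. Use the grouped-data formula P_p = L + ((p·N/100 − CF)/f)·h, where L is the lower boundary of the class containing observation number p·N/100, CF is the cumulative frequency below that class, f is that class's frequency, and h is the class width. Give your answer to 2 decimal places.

N = 110; target position k = 40/100 · 110 = 44.
Cumulative frequencies: 9, 17, 23, 51, 74, 97, 110.
Observation 44 falls in the class 150 – <200.
L = 150, CF = 23, f = 28, h = 50.
P40 = 150 + ((44 − 23)/28)·50 = 150 + 37.5 = 187.5.

187.50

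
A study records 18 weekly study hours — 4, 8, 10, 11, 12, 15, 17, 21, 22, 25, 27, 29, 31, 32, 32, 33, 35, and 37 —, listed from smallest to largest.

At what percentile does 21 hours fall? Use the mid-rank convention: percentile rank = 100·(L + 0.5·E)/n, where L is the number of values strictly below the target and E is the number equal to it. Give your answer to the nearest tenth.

41.7

Count below 21: L = 7; count equal: E = 1; n = 18.
Percentile rank = 100·(7 + 0.5·1)/18 = 100·7.5/18 = 41.67.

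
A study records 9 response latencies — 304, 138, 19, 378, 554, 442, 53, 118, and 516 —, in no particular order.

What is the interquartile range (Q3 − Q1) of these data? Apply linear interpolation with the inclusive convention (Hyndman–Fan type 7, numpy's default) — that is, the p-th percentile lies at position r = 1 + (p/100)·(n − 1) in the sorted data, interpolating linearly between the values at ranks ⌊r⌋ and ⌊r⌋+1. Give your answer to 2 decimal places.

324.00

Sorted: 19, 53, 118, 138, 304, 378, 442, 516, 554.
n = 9.
P25: r = 3 (integer) → 118.
P75: r = 7 (integer) → 442.
Difference: 442 − 118 = 324.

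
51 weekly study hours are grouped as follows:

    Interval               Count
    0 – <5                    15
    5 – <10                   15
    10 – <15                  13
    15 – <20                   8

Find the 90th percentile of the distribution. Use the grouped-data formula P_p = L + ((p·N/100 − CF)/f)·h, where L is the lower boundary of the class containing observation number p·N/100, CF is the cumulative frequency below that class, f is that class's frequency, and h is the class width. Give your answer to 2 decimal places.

16.81

N = 51; target position k = 90/100 · 51 = 45.9.
Cumulative frequencies: 15, 30, 43, 51.
Observation 45.9 falls in the class 15 – <20.
L = 15, CF = 43, f = 8, h = 5.
P90 = 15 + ((45.9 − 43)/8)·5 = 15 + 1.8125 = 16.8125.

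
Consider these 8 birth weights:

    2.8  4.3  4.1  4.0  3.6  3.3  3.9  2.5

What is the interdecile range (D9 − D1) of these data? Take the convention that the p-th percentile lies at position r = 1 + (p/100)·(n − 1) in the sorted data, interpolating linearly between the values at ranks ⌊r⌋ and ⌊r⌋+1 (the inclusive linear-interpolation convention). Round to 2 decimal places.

1.45

Sorted: 2.5, 2.8, 3.3, 3.6, 3.9, 4.0, 4.1, 4.3.
n = 8.
P10: r = 1.7; ranks 1–2 are 2.5, 2.8; interpolating gives 2.71.
P90: r = 7.3; ranks 7–8 are 4.1, 4.3; interpolating gives 4.16.
Difference: 4.16 − 2.71 = 1.45.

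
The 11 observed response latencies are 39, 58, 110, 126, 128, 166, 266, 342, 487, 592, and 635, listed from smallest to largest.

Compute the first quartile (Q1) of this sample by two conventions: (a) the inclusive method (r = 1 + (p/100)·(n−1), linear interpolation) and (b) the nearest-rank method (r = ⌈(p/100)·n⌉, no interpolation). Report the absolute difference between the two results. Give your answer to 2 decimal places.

n = 11.
(a) r = 3.5; between ranks 3 (110) and 4 (126): 118.
(b) the nearest-rank method: rank 3 → 110.
|118 − 110| = 8.

8.00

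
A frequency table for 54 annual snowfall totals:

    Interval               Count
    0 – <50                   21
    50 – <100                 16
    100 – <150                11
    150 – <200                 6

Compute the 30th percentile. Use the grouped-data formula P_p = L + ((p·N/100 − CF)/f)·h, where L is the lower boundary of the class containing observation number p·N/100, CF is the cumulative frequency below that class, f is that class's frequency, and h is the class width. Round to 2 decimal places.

N = 54; target position k = 30/100 · 54 = 16.2.
Cumulative frequencies: 21, 37, 48, 54.
Observation 16.2 falls in the class 0 – <50.
L = 0, CF = 0, f = 21, h = 50.
P30 = 0 + ((16.2 − 0)/21)·50 = 0 + 38.5714 = 38.5714.

38.57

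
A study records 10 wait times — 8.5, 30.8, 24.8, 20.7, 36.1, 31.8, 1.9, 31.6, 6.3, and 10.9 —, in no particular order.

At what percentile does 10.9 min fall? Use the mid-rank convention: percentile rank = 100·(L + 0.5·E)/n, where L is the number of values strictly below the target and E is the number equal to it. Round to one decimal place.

35.0

Sorted: 1.9, 6.3, 8.5, 10.9, 20.7, 24.8, 30.8, 31.6, 31.8, 36.1.
Count below 10.9: L = 3; count equal: E = 1; n = 10.
Percentile rank = 100·(3 + 0.5·1)/10 = 100·3.5/10 = 35.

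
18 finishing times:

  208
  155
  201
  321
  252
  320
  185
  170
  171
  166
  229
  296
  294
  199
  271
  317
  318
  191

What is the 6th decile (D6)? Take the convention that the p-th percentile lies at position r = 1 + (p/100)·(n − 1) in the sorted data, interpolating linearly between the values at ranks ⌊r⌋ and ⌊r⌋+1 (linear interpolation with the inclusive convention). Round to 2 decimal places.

255.80

Sorted: 155, 166, 170, 171, 185, 191, 199, 201, 208, 229, 252, 271, 294, 296, 317, 318, 320, 321.
n = 18.
r = 1 + (60/100)·(18 − 1) = 1 + 10.2 = 11.2.
Rank 11 is 252 and rank 12 is 271.
Interpolate: 252 + 0.2·(271 − 252) = 252 + 0.2·19 = 255.8.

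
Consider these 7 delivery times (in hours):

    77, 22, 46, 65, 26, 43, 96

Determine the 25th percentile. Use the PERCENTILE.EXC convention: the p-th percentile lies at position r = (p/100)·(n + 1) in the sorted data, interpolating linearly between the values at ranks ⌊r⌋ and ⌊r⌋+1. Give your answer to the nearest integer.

26

Sorted: 22, 26, 43, 46, 65, 77, 96.
n = 7.
r = (25/100)·(7 + 1) = 2.
r is an integer, so P25 is the value at rank 2: 26.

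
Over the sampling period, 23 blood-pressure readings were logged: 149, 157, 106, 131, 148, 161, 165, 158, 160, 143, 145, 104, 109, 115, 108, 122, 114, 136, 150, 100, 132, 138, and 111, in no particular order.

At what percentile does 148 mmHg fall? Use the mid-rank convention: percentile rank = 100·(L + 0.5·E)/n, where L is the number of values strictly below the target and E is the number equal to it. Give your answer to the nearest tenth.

Sorted: 100, 104, 106, 108, 109, 111, 114, 115, 122, 131, 132, 136, 138, 143, 145, 148, 149, 150, 157, 158, 160, 161, 165.
Count below 148: L = 15; count equal: E = 1; n = 23.
Percentile rank = 100·(15 + 0.5·1)/23 = 100·15.5/23 = 67.39.

67.4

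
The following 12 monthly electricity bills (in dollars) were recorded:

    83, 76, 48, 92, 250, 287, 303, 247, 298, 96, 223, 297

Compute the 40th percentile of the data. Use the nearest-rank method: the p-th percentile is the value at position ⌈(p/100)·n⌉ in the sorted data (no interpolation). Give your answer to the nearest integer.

Sorted: 48, 76, 83, 92, 96, 223, 247, 250, 287, 297, 298, 303.
n = 12.
Position = ⌈40/100 · 12⌉ = ⌈4.8⌉ = 5.
The value at rank 5 is 96.

96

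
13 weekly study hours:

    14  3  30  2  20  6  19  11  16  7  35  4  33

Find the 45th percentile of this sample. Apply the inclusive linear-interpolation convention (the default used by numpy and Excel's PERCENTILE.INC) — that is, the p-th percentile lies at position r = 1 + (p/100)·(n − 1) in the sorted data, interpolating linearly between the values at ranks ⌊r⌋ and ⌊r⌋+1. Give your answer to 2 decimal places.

12.20

Sorted: 2, 3, 4, 6, 7, 11, 14, 16, 19, 20, 30, 33, 35.
n = 13.
r = 1 + (45/100)·(13 − 1) = 1 + 5.4 = 6.4.
Rank 6 is 11 and rank 7 is 14.
Interpolate: 11 + 0.4·(14 − 11) = 11 + 0.4·3 = 12.2.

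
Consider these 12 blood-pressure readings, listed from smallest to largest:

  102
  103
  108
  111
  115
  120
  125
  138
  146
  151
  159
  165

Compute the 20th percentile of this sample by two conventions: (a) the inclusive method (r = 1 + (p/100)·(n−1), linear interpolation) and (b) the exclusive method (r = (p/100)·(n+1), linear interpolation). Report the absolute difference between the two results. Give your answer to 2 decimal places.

2.60

n = 12.
(a) r = 3.2; between ranks 3 (108) and 4 (111): 108.6.
(b) r = 2.6; between ranks 2 (103) and 3 (108): 106.
|108.6 − 106| = 2.6.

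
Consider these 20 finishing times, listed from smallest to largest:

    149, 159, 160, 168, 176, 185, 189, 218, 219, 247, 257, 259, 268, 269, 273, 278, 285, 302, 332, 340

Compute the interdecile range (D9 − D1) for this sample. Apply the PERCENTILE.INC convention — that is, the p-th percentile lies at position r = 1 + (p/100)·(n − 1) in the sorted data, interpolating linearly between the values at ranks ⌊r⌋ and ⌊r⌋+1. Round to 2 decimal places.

145.10

n = 20.
P10: r = 2.9; ranks 2–3 are 159, 160; interpolating gives 159.9.
P90: r = 18.1; ranks 18–19 are 302, 332; interpolating gives 305.
Difference: 305 − 159.9 = 145.1.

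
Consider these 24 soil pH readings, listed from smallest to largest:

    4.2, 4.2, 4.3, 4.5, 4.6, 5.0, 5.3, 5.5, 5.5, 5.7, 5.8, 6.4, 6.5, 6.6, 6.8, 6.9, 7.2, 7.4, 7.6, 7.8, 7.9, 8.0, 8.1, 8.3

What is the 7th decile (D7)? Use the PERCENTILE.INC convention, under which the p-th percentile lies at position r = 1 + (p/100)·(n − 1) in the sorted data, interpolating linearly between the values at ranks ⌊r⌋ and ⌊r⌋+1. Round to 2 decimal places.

7.22

n = 24.
r = 1 + (70/100)·(24 − 1) = 1 + 16.1 = 17.1.
Rank 17 is 7.2 and rank 18 is 7.4.
Interpolate: 7.2 + 0.1·(7.4 − 7.2) = 7.2 + 0.1·0.2 = 7.22.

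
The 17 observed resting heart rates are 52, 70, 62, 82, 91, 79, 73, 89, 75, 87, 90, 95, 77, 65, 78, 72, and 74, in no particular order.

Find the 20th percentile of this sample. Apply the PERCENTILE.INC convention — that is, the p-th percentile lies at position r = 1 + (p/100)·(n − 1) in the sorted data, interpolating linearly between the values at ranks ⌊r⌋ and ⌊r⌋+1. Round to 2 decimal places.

Sorted: 52, 62, 65, 70, 72, 73, 74, 75, 77, 78, 79, 82, 87, 89, 90, 91, 95.
n = 17.
r = 1 + (20/100)·(17 − 1) = 1 + 3.2 = 4.2.
Rank 4 is 70 and rank 5 is 72.
Interpolate: 70 + 0.2·(72 − 70) = 70 + 0.2·2 = 70.4.

70.40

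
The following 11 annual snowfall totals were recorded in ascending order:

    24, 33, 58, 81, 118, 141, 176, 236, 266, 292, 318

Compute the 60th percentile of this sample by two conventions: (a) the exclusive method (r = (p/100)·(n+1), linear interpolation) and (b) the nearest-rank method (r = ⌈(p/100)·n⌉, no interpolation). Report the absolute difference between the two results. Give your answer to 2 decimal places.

n = 11.
(a) r = 7.2; between ranks 7 (176) and 8 (236): 188.
(b) the nearest-rank method: rank 7 → 176.
|188 − 176| = 12.

12.00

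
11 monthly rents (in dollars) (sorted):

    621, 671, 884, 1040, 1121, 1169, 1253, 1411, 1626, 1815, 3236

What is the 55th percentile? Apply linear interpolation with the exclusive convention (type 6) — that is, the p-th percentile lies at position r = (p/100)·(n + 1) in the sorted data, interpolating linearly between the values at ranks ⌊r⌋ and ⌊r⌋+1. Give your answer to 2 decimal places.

1219.40

n = 11.
r = (55/100)·(11 + 1) = 6.6.
Rank 6 is 1169 and rank 7 is 1253.
Interpolate: 1169 + 0.6·(1253 − 1169) = 1169 + 0.6·84 = 1219.4.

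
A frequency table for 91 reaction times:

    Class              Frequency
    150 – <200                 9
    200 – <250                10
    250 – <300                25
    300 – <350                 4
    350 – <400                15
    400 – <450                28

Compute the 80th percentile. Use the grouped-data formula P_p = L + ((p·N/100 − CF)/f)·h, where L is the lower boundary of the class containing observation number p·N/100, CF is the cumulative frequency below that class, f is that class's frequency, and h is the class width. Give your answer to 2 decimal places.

N = 91; target position k = 80/100 · 91 = 72.8.
Cumulative frequencies: 9, 19, 44, 48, 63, 91.
Observation 72.8 falls in the class 400 – <450.
L = 400, CF = 63, f = 28, h = 50.
P80 = 400 + ((72.8 − 63)/28)·50 = 400 + 17.5 = 417.5.

417.50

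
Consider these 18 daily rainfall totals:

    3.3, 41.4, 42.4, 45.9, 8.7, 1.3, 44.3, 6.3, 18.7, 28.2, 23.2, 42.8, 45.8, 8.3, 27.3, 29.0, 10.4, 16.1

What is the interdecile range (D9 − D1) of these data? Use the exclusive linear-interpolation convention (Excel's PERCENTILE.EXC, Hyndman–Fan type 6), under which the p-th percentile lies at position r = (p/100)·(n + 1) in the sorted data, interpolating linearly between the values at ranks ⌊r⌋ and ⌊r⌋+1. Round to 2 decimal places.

Sorted: 1.3, 3.3, 6.3, 8.3, 8.7, 10.4, 16.1, 18.7, 23.2, 27.3, 28.2, 29.0, 41.4, 42.4, 42.8, 44.3, 45.8, 45.9.
n = 18.
P10: r = 1.9; ranks 1–2 are 1.3, 3.3; interpolating gives 3.1.
P90: r = 17.1; ranks 17–18 are 45.8, 45.9; interpolating gives 45.81.
Difference: 45.81 − 3.1 = 42.71.

42.71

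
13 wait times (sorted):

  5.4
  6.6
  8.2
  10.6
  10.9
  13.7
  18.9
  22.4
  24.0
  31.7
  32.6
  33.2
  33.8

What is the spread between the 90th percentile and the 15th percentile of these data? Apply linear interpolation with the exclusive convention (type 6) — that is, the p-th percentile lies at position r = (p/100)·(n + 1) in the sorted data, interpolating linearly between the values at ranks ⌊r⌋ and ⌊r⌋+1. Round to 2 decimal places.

26.80

n = 13.
P15: r = 2.1; ranks 2–3 are 6.6, 8.2; interpolating gives 6.76.
P90: r = 12.6; ranks 12–13 are 33.2, 33.8; interpolating gives 33.56.
Difference: 33.56 − 6.76 = 26.8.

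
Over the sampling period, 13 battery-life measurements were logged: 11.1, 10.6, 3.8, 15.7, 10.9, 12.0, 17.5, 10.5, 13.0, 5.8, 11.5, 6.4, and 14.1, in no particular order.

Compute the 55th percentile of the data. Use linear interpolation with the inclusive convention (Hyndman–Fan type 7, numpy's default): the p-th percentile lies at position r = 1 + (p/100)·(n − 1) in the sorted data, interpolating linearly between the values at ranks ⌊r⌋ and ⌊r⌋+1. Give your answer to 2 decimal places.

11.34

Sorted: 3.8, 5.8, 6.4, 10.5, 10.6, 10.9, 11.1, 11.5, 12.0, 13.0, 14.1, 15.7, 17.5.
n = 13.
r = 1 + (55/100)·(13 − 1) = 1 + 6.6 = 7.6.
Rank 7 is 11.1 and rank 8 is 11.5.
Interpolate: 11.1 + 0.6·(11.5 − 11.1) = 11.1 + 0.6·0.4 = 11.34.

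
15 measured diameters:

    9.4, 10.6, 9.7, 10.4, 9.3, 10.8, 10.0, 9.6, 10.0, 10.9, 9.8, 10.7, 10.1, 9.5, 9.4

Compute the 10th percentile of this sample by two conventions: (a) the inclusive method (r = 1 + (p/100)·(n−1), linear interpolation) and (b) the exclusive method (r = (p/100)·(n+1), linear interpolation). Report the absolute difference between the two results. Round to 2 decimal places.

Sorted: 9.3, 9.4, 9.4, 9.5, 9.6, 9.7, 9.8, 10.0, 10.0, 10.1, 10.4, 10.6, 10.7, 10.8, 10.9.
n = 15.
(a) r = 2.4; between ranks 2 (9.4) and 3 (9.4): 9.4.
(b) r = 1.6; between ranks 1 (9.3) and 2 (9.4): 9.36.
|9.4 − 9.36| = 0.04.

0.04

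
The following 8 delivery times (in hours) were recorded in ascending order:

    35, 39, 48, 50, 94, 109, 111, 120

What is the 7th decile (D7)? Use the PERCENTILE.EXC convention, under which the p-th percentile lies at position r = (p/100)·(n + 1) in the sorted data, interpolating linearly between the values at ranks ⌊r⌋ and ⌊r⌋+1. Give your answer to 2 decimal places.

n = 8.
r = (70/100)·(8 + 1) = 6.3.
Rank 6 is 109 and rank 7 is 111.
Interpolate: 109 + 0.3·(111 − 109) = 109 + 0.3·2 = 109.6.

109.60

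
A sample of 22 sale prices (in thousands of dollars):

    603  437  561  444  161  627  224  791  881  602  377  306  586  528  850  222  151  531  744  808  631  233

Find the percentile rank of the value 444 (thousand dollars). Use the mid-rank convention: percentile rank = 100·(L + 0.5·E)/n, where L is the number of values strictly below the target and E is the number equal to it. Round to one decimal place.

Sorted: 151, 161, 222, 224, 233, 306, 377, 437, 444, 528, 531, 561, 586, 602, 603, 627, 631, 744, 791, 808, 850, 881.
Count below 444: L = 8; count equal: E = 1; n = 22.
Percentile rank = 100·(8 + 0.5·1)/22 = 100·8.5/22 = 38.64.

38.6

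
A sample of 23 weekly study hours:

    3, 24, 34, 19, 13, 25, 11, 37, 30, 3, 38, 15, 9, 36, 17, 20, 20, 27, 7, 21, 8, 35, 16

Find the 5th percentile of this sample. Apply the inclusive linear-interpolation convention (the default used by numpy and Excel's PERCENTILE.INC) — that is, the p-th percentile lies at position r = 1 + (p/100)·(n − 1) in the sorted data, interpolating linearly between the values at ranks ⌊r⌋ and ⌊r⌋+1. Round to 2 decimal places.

Sorted: 3, 3, 7, 8, 9, 11, 13, 15, 16, 17, 19, 20, 20, 21, 24, 25, 27, 30, 34, 35, 36, 37, 38.
n = 23.
r = 1 + (5/100)·(23 − 1) = 1 + 1.1 = 2.1.
Rank 2 is 3 and rank 3 is 7.
Interpolate: 3 + 0.1·(7 − 3) = 3 + 0.1·4 = 3.4.

3.40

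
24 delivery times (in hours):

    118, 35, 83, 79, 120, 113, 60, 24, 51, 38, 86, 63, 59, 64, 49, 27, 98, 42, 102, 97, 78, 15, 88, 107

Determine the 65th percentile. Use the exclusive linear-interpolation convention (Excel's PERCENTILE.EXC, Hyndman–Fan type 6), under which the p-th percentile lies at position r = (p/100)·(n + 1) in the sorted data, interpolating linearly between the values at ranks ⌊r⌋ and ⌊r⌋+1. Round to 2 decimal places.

86.50

Sorted: 15, 24, 27, 35, 38, 42, 49, 51, 59, 60, 63, 64, 78, 79, 83, 86, 88, 97, 98, 102, 107, 113, 118, 120.
n = 24.
r = (65/100)·(24 + 1) = 16.25.
Rank 16 is 86 and rank 17 is 88.
Interpolate: 86 + 0.25·(88 − 86) = 86 + 0.25·2 = 86.5.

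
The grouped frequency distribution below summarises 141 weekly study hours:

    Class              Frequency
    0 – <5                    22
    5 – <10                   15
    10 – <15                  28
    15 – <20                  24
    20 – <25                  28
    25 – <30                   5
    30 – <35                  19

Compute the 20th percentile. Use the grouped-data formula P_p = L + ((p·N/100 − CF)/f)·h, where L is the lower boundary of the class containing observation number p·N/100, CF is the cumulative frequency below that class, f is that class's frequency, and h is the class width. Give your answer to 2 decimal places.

7.07

N = 141; target position k = 20/100 · 141 = 28.2.
Cumulative frequencies: 22, 37, 65, 89, 117, 122, 141.
Observation 28.2 falls in the class 5 – <10.
L = 5, CF = 22, f = 15, h = 5.
P20 = 5 + ((28.2 − 22)/15)·5 = 5 + 2.06667 = 7.06667.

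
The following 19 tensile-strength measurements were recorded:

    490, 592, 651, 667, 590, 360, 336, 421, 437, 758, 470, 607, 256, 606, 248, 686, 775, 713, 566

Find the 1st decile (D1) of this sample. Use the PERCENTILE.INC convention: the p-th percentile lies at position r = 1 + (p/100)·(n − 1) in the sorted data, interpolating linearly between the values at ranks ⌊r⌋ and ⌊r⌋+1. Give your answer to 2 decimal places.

320.00

Sorted: 248, 256, 336, 360, 421, 437, 470, 490, 566, 590, 592, 606, 607, 651, 667, 686, 713, 758, 775.
n = 19.
r = 1 + (10/100)·(19 − 1) = 1 + 1.8 = 2.8.
Rank 2 is 256 and rank 3 is 336.
Interpolate: 256 + 0.8·(336 − 256) = 256 + 0.8·80 = 320.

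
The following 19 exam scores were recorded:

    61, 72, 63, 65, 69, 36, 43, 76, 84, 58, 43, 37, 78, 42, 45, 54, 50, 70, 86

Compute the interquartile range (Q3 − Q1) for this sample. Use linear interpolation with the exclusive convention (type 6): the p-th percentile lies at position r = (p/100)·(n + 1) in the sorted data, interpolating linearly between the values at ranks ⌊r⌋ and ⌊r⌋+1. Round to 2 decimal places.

Sorted: 36, 37, 42, 43, 43, 45, 50, 54, 58, 61, 63, 65, 69, 70, 72, 76, 78, 84, 86.
n = 19.
P25: r = 5 (integer) → 43.
P75: r = 15 (integer) → 72.
Difference: 72 − 43 = 29.

29.00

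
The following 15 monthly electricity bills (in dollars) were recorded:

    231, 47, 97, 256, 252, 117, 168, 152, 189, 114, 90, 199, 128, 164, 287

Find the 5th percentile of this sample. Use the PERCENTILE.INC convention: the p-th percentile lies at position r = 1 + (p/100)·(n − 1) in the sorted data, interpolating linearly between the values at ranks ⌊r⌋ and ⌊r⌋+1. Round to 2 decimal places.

Sorted: 47, 90, 97, 114, 117, 128, 152, 164, 168, 189, 199, 231, 252, 256, 287.
n = 15.
r = 1 + (5/100)·(15 − 1) = 1 + 0.7 = 1.7.
Rank 1 is 47 and rank 2 is 90.
Interpolate: 47 + 0.7·(90 − 47) = 47 + 0.7·43 = 77.1.

77.10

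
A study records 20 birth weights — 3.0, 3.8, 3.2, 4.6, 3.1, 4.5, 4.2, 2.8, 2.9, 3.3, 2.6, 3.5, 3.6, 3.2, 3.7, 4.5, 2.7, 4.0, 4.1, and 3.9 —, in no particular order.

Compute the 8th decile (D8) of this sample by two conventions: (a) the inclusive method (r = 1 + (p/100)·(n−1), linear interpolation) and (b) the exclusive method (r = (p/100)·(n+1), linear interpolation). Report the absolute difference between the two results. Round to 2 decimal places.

0.06

Sorted: 2.6, 2.7, 2.8, 2.9, 3.0, 3.1, 3.2, 3.2, 3.3, 3.5, 3.6, 3.7, 3.8, 3.9, 4.0, 4.1, 4.2, 4.5, 4.5, 4.6.
n = 20.
(a) r = 16.2; between ranks 16 (4.1) and 17 (4.2): 4.12.
(b) r = 16.8; between ranks 16 (4.1) and 17 (4.2): 4.18.
|4.12 − 4.18| = 0.06.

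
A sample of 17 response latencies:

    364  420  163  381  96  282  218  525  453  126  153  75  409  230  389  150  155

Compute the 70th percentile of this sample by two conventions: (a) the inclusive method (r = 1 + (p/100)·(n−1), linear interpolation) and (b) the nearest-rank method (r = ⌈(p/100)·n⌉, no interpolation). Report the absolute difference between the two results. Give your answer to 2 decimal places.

1.60

Sorted: 75, 96, 126, 150, 153, 155, 163, 218, 230, 282, 364, 381, 389, 409, 420, 453, 525.
n = 17.
(a) r = 12.2; between ranks 12 (381) and 13 (389): 382.6.
(b) the nearest-rank method: rank 12 → 381.
|382.6 − 381| = 1.6.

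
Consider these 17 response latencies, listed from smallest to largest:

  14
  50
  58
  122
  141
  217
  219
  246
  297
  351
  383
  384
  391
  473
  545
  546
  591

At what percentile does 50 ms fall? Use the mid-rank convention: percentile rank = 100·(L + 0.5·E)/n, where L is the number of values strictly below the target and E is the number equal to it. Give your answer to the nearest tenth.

8.8

Count below 50: L = 1; count equal: E = 1; n = 17.
Percentile rank = 100·(1 + 0.5·1)/17 = 100·1.5/17 = 8.824.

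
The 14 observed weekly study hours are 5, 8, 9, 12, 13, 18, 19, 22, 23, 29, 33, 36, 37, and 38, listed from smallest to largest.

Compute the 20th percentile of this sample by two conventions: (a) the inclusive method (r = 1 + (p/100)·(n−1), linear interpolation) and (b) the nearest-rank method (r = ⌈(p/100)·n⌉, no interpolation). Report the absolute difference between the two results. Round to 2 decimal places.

1.80

n = 14.
(a) r = 3.6; between ranks 3 (9) and 4 (12): 10.8.
(b) the nearest-rank method: rank 3 → 9.
|10.8 − 9| = 1.8.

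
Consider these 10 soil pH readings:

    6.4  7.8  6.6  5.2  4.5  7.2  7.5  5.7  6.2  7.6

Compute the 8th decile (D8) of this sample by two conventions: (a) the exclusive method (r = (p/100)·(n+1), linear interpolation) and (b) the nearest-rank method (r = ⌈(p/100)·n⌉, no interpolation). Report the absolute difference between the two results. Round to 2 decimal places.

Sorted: 4.5, 5.2, 5.7, 6.2, 6.4, 6.6, 7.2, 7.5, 7.6, 7.8.
n = 10.
(a) r = 8.8; between ranks 8 (7.5) and 9 (7.6): 7.58.
(b) the nearest-rank method: rank 8 → 7.5.
|7.58 − 7.5| = 0.08.

0.08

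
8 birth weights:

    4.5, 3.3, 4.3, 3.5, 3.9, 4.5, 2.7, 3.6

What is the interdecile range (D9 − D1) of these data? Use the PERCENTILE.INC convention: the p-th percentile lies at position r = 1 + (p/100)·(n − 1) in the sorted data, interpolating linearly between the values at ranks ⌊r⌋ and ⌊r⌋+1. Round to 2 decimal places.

1.38

Sorted: 2.7, 3.3, 3.5, 3.6, 3.9, 4.3, 4.5, 4.5.
n = 8.
P10: r = 1.7; ranks 1–2 are 2.7, 3.3; interpolating gives 3.12.
P90: r = 7.3; ranks 7–8 are 4.5, 4.5; interpolating gives 4.5.
Difference: 4.5 − 3.12 = 1.38.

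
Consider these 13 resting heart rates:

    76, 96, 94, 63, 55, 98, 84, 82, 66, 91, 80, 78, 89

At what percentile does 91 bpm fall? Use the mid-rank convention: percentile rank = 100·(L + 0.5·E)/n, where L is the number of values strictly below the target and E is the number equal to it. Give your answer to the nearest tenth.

73.1

Sorted: 55, 63, 66, 76, 78, 80, 82, 84, 89, 91, 94, 96, 98.
Count below 91: L = 9; count equal: E = 1; n = 13.
Percentile rank = 100·(9 + 0.5·1)/13 = 100·9.5/13 = 73.08.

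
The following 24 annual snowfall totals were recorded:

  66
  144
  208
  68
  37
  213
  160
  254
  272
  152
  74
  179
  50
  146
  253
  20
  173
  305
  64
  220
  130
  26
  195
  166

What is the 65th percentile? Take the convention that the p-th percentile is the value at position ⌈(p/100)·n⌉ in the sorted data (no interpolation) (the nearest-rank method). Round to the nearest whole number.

Sorted: 20, 26, 37, 50, 64, 66, 68, 74, 130, 144, 146, 152, 160, 166, 173, 179, 195, 208, 213, 220, 253, 254, 272, 305.
n = 24.
Position = ⌈65/100 · 24⌉ = ⌈15.6⌉ = 16.
The value at rank 16 is 179.

179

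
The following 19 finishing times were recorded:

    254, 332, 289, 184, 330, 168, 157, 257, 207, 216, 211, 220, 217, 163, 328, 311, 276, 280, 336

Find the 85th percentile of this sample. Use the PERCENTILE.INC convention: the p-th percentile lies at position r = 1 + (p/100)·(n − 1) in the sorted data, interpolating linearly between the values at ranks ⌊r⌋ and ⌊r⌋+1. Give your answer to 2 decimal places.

Sorted: 157, 163, 168, 184, 207, 211, 216, 217, 220, 254, 257, 276, 280, 289, 311, 328, 330, 332, 336.
n = 19.
r = 1 + (85/100)·(19 − 1) = 1 + 15.3 = 16.3.
Rank 16 is 328 and rank 17 is 330.
Interpolate: 328 + 0.3·(330 − 328) = 328 + 0.3·2 = 328.6.

328.60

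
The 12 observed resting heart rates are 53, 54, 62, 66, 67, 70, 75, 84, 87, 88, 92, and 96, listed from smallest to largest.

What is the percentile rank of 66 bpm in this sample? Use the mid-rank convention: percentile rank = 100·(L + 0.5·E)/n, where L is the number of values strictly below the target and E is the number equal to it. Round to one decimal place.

29.2

Count below 66: L = 3; count equal: E = 1; n = 12.
Percentile rank = 100·(3 + 0.5·1)/12 = 100·3.5/12 = 29.17.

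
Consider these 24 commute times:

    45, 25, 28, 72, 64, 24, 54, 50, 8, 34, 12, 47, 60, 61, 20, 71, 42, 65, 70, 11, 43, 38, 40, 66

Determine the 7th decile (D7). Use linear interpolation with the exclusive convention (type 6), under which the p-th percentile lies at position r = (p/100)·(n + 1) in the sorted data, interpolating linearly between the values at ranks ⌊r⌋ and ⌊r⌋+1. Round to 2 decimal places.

Sorted: 8, 11, 12, 20, 24, 25, 28, 34, 38, 40, 42, 43, 45, 47, 50, 54, 60, 61, 64, 65, 66, 70, 71, 72.
n = 24.
r = (70/100)·(24 + 1) = 17.5.
Rank 17 is 60 and rank 18 is 61.
Interpolate: 60 + 0.5·(61 − 60) = 60 + 0.5·1 = 60.5.

60.50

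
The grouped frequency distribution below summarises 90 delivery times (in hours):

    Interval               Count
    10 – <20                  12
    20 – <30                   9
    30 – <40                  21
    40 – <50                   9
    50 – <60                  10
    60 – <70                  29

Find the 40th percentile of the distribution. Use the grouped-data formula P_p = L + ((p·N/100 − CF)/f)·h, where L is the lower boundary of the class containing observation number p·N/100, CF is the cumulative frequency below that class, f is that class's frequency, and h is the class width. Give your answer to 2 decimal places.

37.14

N = 90; target position k = 40/100 · 90 = 36.
Cumulative frequencies: 12, 21, 42, 51, 61, 90.
Observation 36 falls in the class 30 – <40.
L = 30, CF = 21, f = 21, h = 10.
P40 = 30 + ((36 − 21)/21)·10 = 30 + 7.14286 = 37.1429.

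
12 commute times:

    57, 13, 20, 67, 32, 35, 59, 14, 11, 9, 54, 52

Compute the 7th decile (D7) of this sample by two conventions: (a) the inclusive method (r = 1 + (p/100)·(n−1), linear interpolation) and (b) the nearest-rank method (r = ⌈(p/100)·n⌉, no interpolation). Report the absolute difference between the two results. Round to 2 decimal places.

0.60

Sorted: 9, 11, 13, 14, 20, 32, 35, 52, 54, 57, 59, 67.
n = 12.
(a) r = 8.7; between ranks 8 (52) and 9 (54): 53.4.
(b) the nearest-rank method: rank 9 → 54.
|53.4 − 54| = 0.6.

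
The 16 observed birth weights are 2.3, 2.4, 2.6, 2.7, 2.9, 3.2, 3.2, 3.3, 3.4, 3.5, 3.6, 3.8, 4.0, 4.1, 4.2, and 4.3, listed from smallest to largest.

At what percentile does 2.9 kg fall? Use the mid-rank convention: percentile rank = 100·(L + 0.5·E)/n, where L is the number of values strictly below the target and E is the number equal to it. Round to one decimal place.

Count below 2.9: L = 4; count equal: E = 1; n = 16.
Percentile rank = 100·(4 + 0.5·1)/16 = 100·4.5/16 = 28.12.

28.1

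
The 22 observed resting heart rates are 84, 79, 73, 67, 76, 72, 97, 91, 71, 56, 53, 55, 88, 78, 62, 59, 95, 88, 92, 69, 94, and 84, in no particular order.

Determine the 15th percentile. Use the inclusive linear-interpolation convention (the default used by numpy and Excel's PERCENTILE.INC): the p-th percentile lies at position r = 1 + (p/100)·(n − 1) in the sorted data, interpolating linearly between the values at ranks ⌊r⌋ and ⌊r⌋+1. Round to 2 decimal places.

Sorted: 53, 55, 56, 59, 62, 67, 69, 71, 72, 73, 76, 78, 79, 84, 84, 88, 88, 91, 92, 94, 95, 97.
n = 22.
r = 1 + (15/100)·(22 − 1) = 1 + 3.15 = 4.15.
Rank 4 is 59 and rank 5 is 62.
Interpolate: 59 + 0.15·(62 − 59) = 59 + 0.15·3 = 59.45.

59.45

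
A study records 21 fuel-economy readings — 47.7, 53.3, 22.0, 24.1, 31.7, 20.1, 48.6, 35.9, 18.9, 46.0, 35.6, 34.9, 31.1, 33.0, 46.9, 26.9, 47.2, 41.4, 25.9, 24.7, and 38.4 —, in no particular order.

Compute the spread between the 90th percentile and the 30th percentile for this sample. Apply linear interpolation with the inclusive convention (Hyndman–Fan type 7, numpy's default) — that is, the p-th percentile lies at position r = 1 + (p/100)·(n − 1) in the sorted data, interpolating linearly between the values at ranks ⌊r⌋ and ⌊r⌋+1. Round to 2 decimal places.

Sorted: 18.9, 20.1, 22.0, 24.1, 24.7, 25.9, 26.9, 31.1, 31.7, 33.0, 34.9, 35.6, 35.9, 38.4, 41.4, 46.0, 46.9, 47.2, 47.7, 48.6, 53.3.
n = 21.
P30: r = 7 (integer) → 26.9.
P90: r = 19 (integer) → 47.7.
Difference: 47.7 − 26.9 = 20.8.

20.80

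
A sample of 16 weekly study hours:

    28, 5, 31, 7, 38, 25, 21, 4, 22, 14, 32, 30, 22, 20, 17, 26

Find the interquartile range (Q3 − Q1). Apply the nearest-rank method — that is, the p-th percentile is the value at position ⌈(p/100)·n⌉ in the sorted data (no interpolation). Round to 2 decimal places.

Sorted: 4, 5, 7, 14, 17, 20, 21, 22, 22, 25, 26, 28, 30, 31, 32, 38.
n = 16.
P25: rank ⌈25/100·16⌉ = 4 → 14.
P75: rank ⌈75/100·16⌉ = 12 → 28.
Difference: 28 − 14 = 14.

14.00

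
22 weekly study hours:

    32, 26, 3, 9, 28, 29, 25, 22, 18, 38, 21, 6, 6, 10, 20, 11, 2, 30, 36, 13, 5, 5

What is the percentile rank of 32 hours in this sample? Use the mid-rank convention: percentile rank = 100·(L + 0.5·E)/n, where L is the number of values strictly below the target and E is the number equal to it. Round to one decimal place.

Sorted: 2, 3, 5, 5, 6, 6, 9, 10, 11, 13, 18, 20, 21, 22, 25, 26, 28, 29, 30, 32, 36, 38.
Count below 32: L = 19; count equal: E = 1; n = 22.
Percentile rank = 100·(19 + 0.5·1)/22 = 100·19.5/22 = 88.64.

88.6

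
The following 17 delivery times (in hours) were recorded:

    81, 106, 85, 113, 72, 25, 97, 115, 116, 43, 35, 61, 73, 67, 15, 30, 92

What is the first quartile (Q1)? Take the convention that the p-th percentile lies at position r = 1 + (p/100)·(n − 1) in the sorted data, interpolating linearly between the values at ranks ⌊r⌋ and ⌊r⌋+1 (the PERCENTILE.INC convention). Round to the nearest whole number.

43

Sorted: 15, 25, 30, 35, 43, 61, 67, 72, 73, 81, 85, 92, 97, 106, 113, 115, 116.
n = 17.
r = 1 + (25/100)·(17 − 1) = 1 + 4 = 5.
r is an integer, so P25 is the value at rank 5: 43.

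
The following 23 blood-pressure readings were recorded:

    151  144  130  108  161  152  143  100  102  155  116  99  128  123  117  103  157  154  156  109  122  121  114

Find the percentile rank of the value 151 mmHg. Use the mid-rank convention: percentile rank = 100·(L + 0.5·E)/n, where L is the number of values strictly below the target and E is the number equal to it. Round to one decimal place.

Sorted: 99, 100, 102, 103, 108, 109, 114, 116, 117, 121, 122, 123, 128, 130, 143, 144, 151, 152, 154, 155, 156, 157, 161.
Count below 151: L = 16; count equal: E = 1; n = 23.
Percentile rank = 100·(16 + 0.5·1)/23 = 100·16.5/23 = 71.74.

71.7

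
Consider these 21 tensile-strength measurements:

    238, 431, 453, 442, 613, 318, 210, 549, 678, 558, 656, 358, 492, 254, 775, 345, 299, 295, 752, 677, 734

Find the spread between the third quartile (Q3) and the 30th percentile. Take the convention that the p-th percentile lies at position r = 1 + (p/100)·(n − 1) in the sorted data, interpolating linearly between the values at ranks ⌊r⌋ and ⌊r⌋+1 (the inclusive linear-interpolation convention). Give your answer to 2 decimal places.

311.00

Sorted: 210, 238, 254, 295, 299, 318, 345, 358, 431, 442, 453, 492, 549, 558, 613, 656, 677, 678, 734, 752, 775.
n = 21.
P30: r = 7 (integer) → 345.
P75: r = 16 (integer) → 656.
Difference: 656 − 345 = 311.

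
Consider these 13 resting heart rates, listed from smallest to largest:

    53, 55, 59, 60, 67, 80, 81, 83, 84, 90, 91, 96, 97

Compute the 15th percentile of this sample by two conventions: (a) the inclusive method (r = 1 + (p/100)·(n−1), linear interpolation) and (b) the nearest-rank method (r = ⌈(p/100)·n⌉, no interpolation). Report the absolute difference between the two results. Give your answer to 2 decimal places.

3.20

n = 13.
(a) r = 2.8; between ranks 2 (55) and 3 (59): 58.2.
(b) the nearest-rank method: rank 2 → 55.
|58.2 − 55| = 3.2.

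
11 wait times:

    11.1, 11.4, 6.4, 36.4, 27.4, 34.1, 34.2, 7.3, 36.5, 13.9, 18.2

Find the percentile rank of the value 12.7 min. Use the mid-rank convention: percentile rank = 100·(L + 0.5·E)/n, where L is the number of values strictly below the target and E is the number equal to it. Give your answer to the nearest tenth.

36.4

Sorted: 6.4, 7.3, 11.1, 11.4, 13.9, 18.2, 27.4, 34.1, 34.2, 36.4, 36.5.
Count below 12.7: L = 4; count equal: E = 0; n = 11.
Percentile rank = 100·(4 + 0.5·0)/11 = 100·4/11 = 36.36.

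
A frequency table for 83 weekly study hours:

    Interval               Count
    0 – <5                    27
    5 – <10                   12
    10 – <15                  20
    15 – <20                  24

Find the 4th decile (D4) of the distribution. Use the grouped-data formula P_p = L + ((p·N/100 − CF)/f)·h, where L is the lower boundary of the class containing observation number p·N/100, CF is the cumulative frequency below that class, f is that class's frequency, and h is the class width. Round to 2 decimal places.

N = 83; target position k = 40/100 · 83 = 33.2.
Cumulative frequencies: 27, 39, 59, 83.
Observation 33.2 falls in the class 5 – <10.
L = 5, CF = 27, f = 12, h = 5.
P40 = 5 + ((33.2 − 27)/12)·5 = 5 + 2.58333 = 7.58333.

7.58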